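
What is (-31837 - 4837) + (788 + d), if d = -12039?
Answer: -47925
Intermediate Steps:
(-31837 - 4837) + (788 + d) = (-31837 - 4837) + (788 - 12039) = -36674 - 11251 = -47925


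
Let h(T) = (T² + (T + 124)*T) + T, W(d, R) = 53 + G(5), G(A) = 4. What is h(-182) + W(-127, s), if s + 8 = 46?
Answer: 43555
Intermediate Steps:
s = 38 (s = -8 + 46 = 38)
W(d, R) = 57 (W(d, R) = 53 + 4 = 57)
h(T) = T + T² + T*(124 + T) (h(T) = (T² + (124 + T)*T) + T = (T² + T*(124 + T)) + T = T + T² + T*(124 + T))
h(-182) + W(-127, s) = -182*(125 + 2*(-182)) + 57 = -182*(125 - 364) + 57 = -182*(-239) + 57 = 43498 + 57 = 43555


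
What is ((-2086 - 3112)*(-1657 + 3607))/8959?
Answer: -10136100/8959 ≈ -1131.4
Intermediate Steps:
((-2086 - 3112)*(-1657 + 3607))/8959 = -5198*1950*(1/8959) = -10136100*1/8959 = -10136100/8959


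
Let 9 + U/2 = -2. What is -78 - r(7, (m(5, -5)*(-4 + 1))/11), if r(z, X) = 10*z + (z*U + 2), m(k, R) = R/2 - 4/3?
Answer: 4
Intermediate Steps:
U = -22 (U = -18 + 2*(-2) = -18 - 4 = -22)
m(k, R) = -4/3 + R/2 (m(k, R) = R*(1/2) - 4*1/3 = R/2 - 4/3 = -4/3 + R/2)
r(z, X) = 2 - 12*z (r(z, X) = 10*z + (z*(-22) + 2) = 10*z + (-22*z + 2) = 10*z + (2 - 22*z) = 2 - 12*z)
-78 - r(7, (m(5, -5)*(-4 + 1))/11) = -78 - (2 - 12*7) = -78 - (2 - 84) = -78 - 1*(-82) = -78 + 82 = 4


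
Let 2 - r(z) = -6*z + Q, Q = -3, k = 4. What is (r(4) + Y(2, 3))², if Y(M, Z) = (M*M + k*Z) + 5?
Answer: 2500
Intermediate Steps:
Y(M, Z) = 5 + M² + 4*Z (Y(M, Z) = (M*M + 4*Z) + 5 = (M² + 4*Z) + 5 = 5 + M² + 4*Z)
r(z) = 5 + 6*z (r(z) = 2 - (-6*z - 3) = 2 - (-3 - 6*z) = 2 + (3 + 6*z) = 5 + 6*z)
(r(4) + Y(2, 3))² = ((5 + 6*4) + (5 + 2² + 4*3))² = ((5 + 24) + (5 + 4 + 12))² = (29 + 21)² = 50² = 2500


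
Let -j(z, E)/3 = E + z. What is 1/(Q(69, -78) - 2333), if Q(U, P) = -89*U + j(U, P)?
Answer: -1/8447 ≈ -0.00011839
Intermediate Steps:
j(z, E) = -3*E - 3*z (j(z, E) = -3*(E + z) = -3*E - 3*z)
Q(U, P) = -92*U - 3*P (Q(U, P) = -89*U + (-3*P - 3*U) = -92*U - 3*P)
1/(Q(69, -78) - 2333) = 1/((-92*69 - 3*(-78)) - 2333) = 1/((-6348 + 234) - 2333) = 1/(-6114 - 2333) = 1/(-8447) = -1/8447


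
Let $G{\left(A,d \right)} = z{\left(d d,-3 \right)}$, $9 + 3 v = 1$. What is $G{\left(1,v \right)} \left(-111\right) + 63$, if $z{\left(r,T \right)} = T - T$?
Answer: $63$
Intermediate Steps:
$v = - \frac{8}{3}$ ($v = -3 + \frac{1}{3} \cdot 1 = -3 + \frac{1}{3} = - \frac{8}{3} \approx -2.6667$)
$z{\left(r,T \right)} = 0$
$G{\left(A,d \right)} = 0$
$G{\left(1,v \right)} \left(-111\right) + 63 = 0 \left(-111\right) + 63 = 0 + 63 = 63$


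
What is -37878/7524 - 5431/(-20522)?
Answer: -30686228/6433647 ≈ -4.7696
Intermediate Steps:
-37878/7524 - 5431/(-20522) = -37878*1/7524 - 5431*(-1/20522) = -6313/1254 + 5431/20522 = -30686228/6433647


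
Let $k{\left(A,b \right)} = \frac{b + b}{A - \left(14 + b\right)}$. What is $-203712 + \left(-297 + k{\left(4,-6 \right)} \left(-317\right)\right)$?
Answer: $-204960$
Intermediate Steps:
$k{\left(A,b \right)} = \frac{2 b}{-14 + A - b}$
$-203712 + \left(-297 + k{\left(4,-6 \right)} \left(-317\right)\right) = -203712 + \left(-297 + \left(-2\right) \left(-6\right) \frac{1}{14 - 6 - 4} \left(-317\right)\right) = -203712 + \left(-297 + \left(-2\right) \left(-6\right) \frac{1}{4} \left(-317\right)\right) = -203712 + \left(-297 + 3 \left(-317\right)\right) = -203712 - 1248 = -204960$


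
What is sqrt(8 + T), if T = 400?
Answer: 2*sqrt(102) ≈ 20.199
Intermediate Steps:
sqrt(8 + T) = sqrt(8 + 400) = sqrt(408) = 2*sqrt(102)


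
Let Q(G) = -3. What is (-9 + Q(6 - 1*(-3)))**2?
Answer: 144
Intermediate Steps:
(-9 + Q(6 - 1*(-3)))**2 = (-9 - 3)**2 = (-12)**2 = 144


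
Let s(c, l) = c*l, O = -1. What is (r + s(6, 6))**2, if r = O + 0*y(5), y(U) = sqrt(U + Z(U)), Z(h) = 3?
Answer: 1225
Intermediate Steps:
y(U) = sqrt(3 + U) (y(U) = sqrt(U + 3) = sqrt(3 + U))
r = -1 (r = -1 + 0*sqrt(3 + 5) = -1 + 0*sqrt(8) = -1 + 0*(2*sqrt(2)) = -1 + 0 = -1)
(r + s(6, 6))**2 = (-1 + 6*6)**2 = (-1 + 36)**2 = 35**2 = 1225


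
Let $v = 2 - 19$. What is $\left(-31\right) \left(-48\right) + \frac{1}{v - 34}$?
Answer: $\frac{75887}{51} \approx 1488.0$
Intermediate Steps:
$v = -17$
$\left(-31\right) \left(-48\right) + \frac{1}{v - 34} = \left(-31\right) \left(-48\right) + \frac{1}{-17 - 34} = 1488 + \frac{1}{-51} = 1488 - \frac{1}{51} = \frac{75887}{51}$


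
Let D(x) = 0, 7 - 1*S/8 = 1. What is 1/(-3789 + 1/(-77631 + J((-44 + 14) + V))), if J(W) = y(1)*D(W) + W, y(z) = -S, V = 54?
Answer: -77607/294052924 ≈ -0.00026392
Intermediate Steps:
S = 48 (S = 56 - 8*1 = 56 - 8 = 48)
y(z) = -48 (y(z) = -1*48 = -48)
J(W) = W (J(W) = -48*0 + W = 0 + W = W)
1/(-3789 + 1/(-77631 + J((-44 + 14) + V))) = 1/(-3789 + 1/(-77631 + ((-44 + 14) + 54))) = 1/(-3789 + 1/(-77631 + (-30 + 54))) = 1/(-3789 + 1/(-77631 + 24)) = 1/(-3789 + 1/(-77607)) = 1/(-3789 - 1/77607) = 1/(-294052924/77607) = -77607/294052924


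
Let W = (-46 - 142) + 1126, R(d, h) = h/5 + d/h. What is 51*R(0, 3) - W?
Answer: -4537/5 ≈ -907.40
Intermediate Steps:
R(d, h) = h/5 + d/h (R(d, h) = h*(1/5) + d/h = h/5 + d/h)
W = 938 (W = -188 + 1126 = 938)
51*R(0, 3) - W = 51*((1/5)*3 + 0/3) - 1*938 = 51*(3/5 + 0*(1/3)) - 938 = 51*(3/5 + 0) - 938 = 51*(3/5) - 938 = 153/5 - 938 = -4537/5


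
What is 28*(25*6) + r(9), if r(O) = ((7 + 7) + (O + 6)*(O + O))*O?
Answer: 6756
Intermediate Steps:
r(O) = O*(14 + 2*O*(6 + O)) (r(O) = (14 + (6 + O)*(2*O))*O = (14 + 2*O*(6 + O))*O = O*(14 + 2*O*(6 + O)))
28*(25*6) + r(9) = 28*(25*6) + 2*9*(7 + 9² + 6*9) = 28*150 + 2*9*(7 + 81 + 54) = 4200 + 2*9*142 = 4200 + 2556 = 6756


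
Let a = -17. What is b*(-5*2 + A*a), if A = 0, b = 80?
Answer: -800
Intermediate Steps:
b*(-5*2 + A*a) = 80*(-5*2 + 0*(-17)) = 80*(-10 + 0) = 80*(-10) = -800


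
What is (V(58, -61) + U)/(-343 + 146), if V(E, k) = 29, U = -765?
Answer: 736/197 ≈ 3.7360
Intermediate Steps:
(V(58, -61) + U)/(-343 + 146) = (29 - 765)/(-343 + 146) = -736/(-197) = -736*(-1/197) = 736/197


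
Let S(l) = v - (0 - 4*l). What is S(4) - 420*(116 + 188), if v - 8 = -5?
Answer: -127661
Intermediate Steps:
v = 3 (v = 8 - 5 = 3)
S(l) = 3 + 4*l (S(l) = 3 - (0 - 4*l) = 3 - (-4)*l = 3 + 4*l)
S(4) - 420*(116 + 188) = (3 + 4*4) - 420*(116 + 188) = (3 + 16) - 420*304 = 19 - 127680 = -127661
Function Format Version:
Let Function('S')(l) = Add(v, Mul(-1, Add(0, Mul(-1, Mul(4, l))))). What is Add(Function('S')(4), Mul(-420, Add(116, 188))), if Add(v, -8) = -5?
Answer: -127661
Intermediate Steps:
v = 3 (v = Add(8, -5) = 3)
Function('S')(l) = Add(3, Mul(4, l)) (Function('S')(l) = Add(3, Mul(-1, Add(0, Mul(-1, Mul(4, l))))) = Add(3, Mul(-1, Add(0, Mul(-4, l)))) = Add(3, Mul(-1, Mul(-4, l))) = Add(3, Mul(4, l)))
Add(Function('S')(4), Mul(-420, Add(116, 188))) = Add(Add(3, Mul(4, 4)), Mul(-420, Add(116, 188))) = Add(Add(3, 16), Mul(-420, 304)) = Add(19, -127680) = -127661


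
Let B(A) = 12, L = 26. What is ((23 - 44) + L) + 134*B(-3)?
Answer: 1613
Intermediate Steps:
((23 - 44) + L) + 134*B(-3) = ((23 - 44) + 26) + 134*12 = (-21 + 26) + 1608 = 5 + 1608 = 1613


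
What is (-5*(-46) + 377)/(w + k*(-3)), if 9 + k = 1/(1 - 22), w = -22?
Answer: 4249/36 ≈ 118.03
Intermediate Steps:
k = -190/21 (k = -9 + 1/(1 - 22) = -9 + 1/(-21) = -9 - 1/21 = -190/21 ≈ -9.0476)
(-5*(-46) + 377)/(w + k*(-3)) = (-5*(-46) + 377)/(-22 - 190/21*(-3)) = (230 + 377)/(-22 + 190/7) = 607/(36/7) = 607*(7/36) = 4249/36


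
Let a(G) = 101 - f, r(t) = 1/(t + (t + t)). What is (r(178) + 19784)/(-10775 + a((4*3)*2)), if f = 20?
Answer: -10564657/5710596 ≈ -1.8500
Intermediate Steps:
r(t) = 1/(3*t) (r(t) = 1/(t + 2*t) = 1/(3*t))
a(G) = 81 (a(G) = 101 - 1*20 = 101 - 20 = 81)
(r(178) + 19784)/(-10775 + a((4*3)*2)) = ((⅓)/178 + 19784)/(-10775 + 81) = ((⅓)*(1/178) + 19784)/(-10694) = (1/534 + 19784)*(-1/10694) = (10564657/534)*(-1/10694) = -10564657/5710596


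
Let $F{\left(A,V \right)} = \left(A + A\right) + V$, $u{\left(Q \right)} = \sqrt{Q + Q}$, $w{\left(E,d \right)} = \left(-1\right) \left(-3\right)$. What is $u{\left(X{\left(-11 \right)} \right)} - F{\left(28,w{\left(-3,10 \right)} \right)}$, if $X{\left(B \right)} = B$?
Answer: $-59 + i \sqrt{22} \approx -59.0 + 4.6904 i$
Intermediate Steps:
$w{\left(E,d \right)} = 3$
$u{\left(Q \right)} = \sqrt{2} \sqrt{Q}$ ($u{\left(Q \right)} = \sqrt{2 Q} = \sqrt{2} \sqrt{Q}$)
$F{\left(A,V \right)} = V + 2 A$ ($F{\left(A,V \right)} = 2 A + V = V + 2 A$)
$u{\left(X{\left(-11 \right)} \right)} - F{\left(28,w{\left(-3,10 \right)} \right)} = \sqrt{2} \sqrt{-11} - \left(3 + 2 \cdot 28\right) = \sqrt{2} i \sqrt{11} - \left(3 + 56\right) = i \sqrt{22} - 59 = -59 + i \sqrt{22}$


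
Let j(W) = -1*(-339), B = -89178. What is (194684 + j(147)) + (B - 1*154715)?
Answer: -48870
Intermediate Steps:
j(W) = 339
(194684 + j(147)) + (B - 1*154715) = (194684 + 339) + (-89178 - 1*154715) = 195023 + (-89178 - 154715) = 195023 - 243893 = -48870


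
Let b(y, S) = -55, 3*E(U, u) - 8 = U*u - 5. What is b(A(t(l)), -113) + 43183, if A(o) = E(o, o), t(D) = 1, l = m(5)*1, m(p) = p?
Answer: 43128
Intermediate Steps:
E(U, u) = 1 + U*u/3 (E(U, u) = 8/3 + (U*u - 5)/3 = 8/3 + (-5 + U*u)/3 = 8/3 + (-5/3 + U*u/3) = 1 + U*u/3)
l = 5 (l = 5*1 = 5)
A(o) = 1 + o**2/3 (A(o) = 1 + o*o/3 = 1 + o**2/3)
b(A(t(l)), -113) + 43183 = -55 + 43183 = 43128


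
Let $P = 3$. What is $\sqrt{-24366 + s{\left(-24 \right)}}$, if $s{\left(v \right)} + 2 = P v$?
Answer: $2 i \sqrt{6110} \approx 156.33 i$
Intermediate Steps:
$s{\left(v \right)} = -2 + 3 v$
$\sqrt{-24366 + s{\left(-24 \right)}} = \sqrt{-24366 + \left(-2 + 3 \left(-24\right)\right)} = \sqrt{-24366 - 74} = \sqrt{-24440} = 2 i \sqrt{6110}$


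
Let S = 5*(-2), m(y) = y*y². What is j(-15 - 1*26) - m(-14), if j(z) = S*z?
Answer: 3154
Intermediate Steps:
m(y) = y³
S = -10
j(z) = -10*z
j(-15 - 1*26) - m(-14) = -10*(-15 - 1*26) - 1*(-14)³ = -10*(-15 - 26) - 1*(-2744) = -10*(-41) + 2744 = 410 + 2744 = 3154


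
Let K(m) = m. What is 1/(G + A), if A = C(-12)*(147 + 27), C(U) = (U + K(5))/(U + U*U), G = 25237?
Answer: 22/555011 ≈ 3.9639e-5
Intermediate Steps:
C(U) = (5 + U)/(U + U**2) (C(U) = (U + 5)/(U + U*U) = (5 + U)/(U + U**2))
A = -203/22 (A = ((5 - 12)/((-12)*(1 - 12)))*(147 + 27) = -1/12*(-7)/(-11)*174 = -1/12*(-1/11)*(-7)*174 = -7/132*174 = -203/22 ≈ -9.2273)
1/(G + A) = 1/(25237 - 203/22) = 1/(555011/22) = 22/555011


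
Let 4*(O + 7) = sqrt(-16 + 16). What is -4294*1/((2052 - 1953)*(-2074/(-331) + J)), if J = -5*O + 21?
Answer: -710657/1020195 ≈ -0.69659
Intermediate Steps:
O = -7 (O = -7 + sqrt(-16 + 16)/4 = -7 + sqrt(0)/4 = -7 + (1/4)*0 = -7 + 0 = -7)
J = 56 (J = -5*(-7) + 21 = 35 + 21 = 56)
-4294*1/((2052 - 1953)*(-2074/(-331) + J)) = -4294*1/((2052 - 1953)*(-2074/(-331) + 56)) = -4294*1/(99*(-2074*(-1/331) + 56)) = -4294*1/(99*(2074/331 + 56)) = -4294/(99*(20610/331)) = -4294/2040390/331 = -4294*331/2040390 = -710657/1020195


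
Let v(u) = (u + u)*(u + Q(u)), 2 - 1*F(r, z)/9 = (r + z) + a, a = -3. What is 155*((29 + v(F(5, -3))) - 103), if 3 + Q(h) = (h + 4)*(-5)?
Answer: -1107940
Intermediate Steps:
Q(h) = -23 - 5*h (Q(h) = -3 + (h + 4)*(-5) = -3 + (4 + h)*(-5) = -3 + (-20 - 5*h) = -23 - 5*h)
F(r, z) = 45 - 9*r - 9*z (F(r, z) = 18 - 9*((r + z) - 3) = 18 - 9*(-3 + r + z) = 18 + (27 - 9*r - 9*z) = 45 - 9*r - 9*z)
v(u) = 2*u*(-23 - 4*u) (v(u) = (u + u)*(u + (-23 - 5*u)) = (2*u)*(-23 - 4*u) = 2*u*(-23 - 4*u))
155*((29 + v(F(5, -3))) - 103) = 155*((29 - 2*(45 - 9*5 - 9*(-3))*(23 + 4*(45 - 9*5 - 9*(-3)))) - 103) = 155*((29 - 2*(45 - 45 + 27)*(23 + 4*(45 - 45 + 27))) - 103) = 155*((29 - 2*27*(23 + 4*27)) - 103) = 155*((29 - 2*27*(23 + 108)) - 103) = 155*((29 - 2*27*131) - 103) = 155*((29 - 7074) - 103) = 155*(-7045 - 103) = 155*(-7148) = -1107940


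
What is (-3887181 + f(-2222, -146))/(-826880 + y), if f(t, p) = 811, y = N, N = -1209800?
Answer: 388637/203668 ≈ 1.9082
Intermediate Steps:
y = -1209800
(-3887181 + f(-2222, -146))/(-826880 + y) = (-3887181 + 811)/(-826880 - 1209800) = -3886370/(-2036680) = -3886370*(-1/2036680) = 388637/203668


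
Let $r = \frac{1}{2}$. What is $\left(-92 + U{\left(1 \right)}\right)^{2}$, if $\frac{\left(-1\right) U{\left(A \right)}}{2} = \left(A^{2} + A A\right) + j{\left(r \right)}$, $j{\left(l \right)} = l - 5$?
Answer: $7569$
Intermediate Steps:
$r = \frac{1}{2} \approx 0.5$
$j{\left(l \right)} = -5 + l$ ($j{\left(l \right)} = l - 5 = -5 + l$)
$U{\left(A \right)} = 9 - 4 A^{2}$ ($U{\left(A \right)} = - 2 \left(\left(A^{2} + A A\right) + \left(-5 + \frac{1}{2}\right)\right) = - 2 \left(\left(A^{2} + A^{2}\right) - \frac{9}{2}\right) = - 2 \left(2 A^{2} - \frac{9}{2}\right) = - 2 \left(- \frac{9}{2} + 2 A^{2}\right) = 9 - 4 A^{2}$)
$\left(-92 + U{\left(1 \right)}\right)^{2} = \left(-92 + \left(9 - 4 \cdot 1^{2}\right)\right)^{2} = \left(-92 + \left(9 - 4\right)\right)^{2} = \left(-92 + 5\right)^{2} = \left(-87\right)^{2} = 7569$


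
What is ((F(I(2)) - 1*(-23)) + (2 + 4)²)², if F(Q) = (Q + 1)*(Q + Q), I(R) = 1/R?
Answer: 14641/4 ≈ 3660.3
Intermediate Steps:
F(Q) = 2*Q*(1 + Q) (F(Q) = (1 + Q)*(2*Q) = 2*Q*(1 + Q))
((F(I(2)) - 1*(-23)) + (2 + 4)²)² = ((2*(1 + 1/2)/2 - 1*(-23)) + (2 + 4)²)² = ((2*(½)*(1 + ½) + 23) + 6²)² = ((2*(½)*(3/2) + 23) + 36)² = ((3/2 + 23) + 36)² = (49/2 + 36)² = (121/2)² = 14641/4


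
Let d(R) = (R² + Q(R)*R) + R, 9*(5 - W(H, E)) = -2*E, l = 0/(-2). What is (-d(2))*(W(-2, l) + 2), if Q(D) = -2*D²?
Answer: 70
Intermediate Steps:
l = 0 (l = 0*(-½) = 0)
W(H, E) = 5 + 2*E/9 (W(H, E) = 5 - (-2)*E/9 = 5 + 2*E/9)
d(R) = R + R² - 2*R³ (d(R) = (R² + (-2*R²)*R) + R = (R² - 2*R³) + R = R + R² - 2*R³)
(-d(2))*(W(-2, l) + 2) = (-2*(1 + 2 - 2*2²))*((5 + (2/9)*0) + 2) = (-2*(1 + 2 - 2*4))*((5 + 0) + 2) = (-2*(1 + 2 - 8))*(5 + 2) = -2*(-5)*7 = -1*(-10)*7 = 10*7 = 70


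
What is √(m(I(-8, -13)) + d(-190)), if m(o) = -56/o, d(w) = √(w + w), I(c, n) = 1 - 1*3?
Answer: √(28 + 2*I*√95) ≈ 5.573 + 1.7489*I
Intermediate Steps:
I(c, n) = -2 (I(c, n) = 1 - 3 = -2)
d(w) = √2*√w (d(w) = √(2*w) = √2*√w)
√(m(I(-8, -13)) + d(-190)) = √(-56/(-2) + √2*√(-190)) = √(-56*(-½) + √2*(I*√190)) = √(28 + 2*I*√95)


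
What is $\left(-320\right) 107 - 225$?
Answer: $-34465$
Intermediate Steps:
$\left(-320\right) 107 - 225 = -34240 - 225 = -34465$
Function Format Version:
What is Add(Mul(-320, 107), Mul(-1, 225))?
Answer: -34465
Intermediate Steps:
Add(Mul(-320, 107), Mul(-1, 225)) = Add(-34240, -225) = -34465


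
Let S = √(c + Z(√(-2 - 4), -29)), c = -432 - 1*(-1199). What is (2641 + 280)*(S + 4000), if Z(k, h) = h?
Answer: 11684000 + 8763*√82 ≈ 1.1763e+7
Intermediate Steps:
c = 767 (c = -432 + 1199 = 767)
S = 3*√82 (S = √(767 - 29) = √738 = 3*√82 ≈ 27.166)
(2641 + 280)*(S + 4000) = (2641 + 280)*(3*√82 + 4000) = 2921*(4000 + 3*√82) = 11684000 + 8763*√82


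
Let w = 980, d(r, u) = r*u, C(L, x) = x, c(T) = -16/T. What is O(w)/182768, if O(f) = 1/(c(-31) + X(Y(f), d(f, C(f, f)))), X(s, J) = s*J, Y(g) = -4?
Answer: -31/21765765088512 ≈ -1.4243e-12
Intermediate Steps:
X(s, J) = J*s
O(f) = 1/(16/31 - 4*f²) (O(f) = 1/(-16/(-31) + (f*f)*(-4)) = 1/(-16*(-1/31) + f²*(-4)) = 1/(16/31 - 4*f²))
O(w)/182768 = (31/(4*(4 - 31*980²)))/182768 = (31/(4*(4 - 31*960400)))*(1/182768) = (31/(4*(4 - 29772400)))*(1/182768) = ((31/4)/(-29772396))*(1/182768) = ((31/4)*(-1/29772396))*(1/182768) = -31/119089584*1/182768 = -31/21765765088512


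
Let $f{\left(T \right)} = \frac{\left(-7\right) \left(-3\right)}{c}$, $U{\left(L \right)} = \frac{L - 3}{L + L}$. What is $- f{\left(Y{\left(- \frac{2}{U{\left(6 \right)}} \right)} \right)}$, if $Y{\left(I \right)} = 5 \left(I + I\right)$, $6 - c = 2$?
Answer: $- \frac{21}{4} \approx -5.25$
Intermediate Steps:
$c = 4$ ($c = 6 - 2 = 4$)
$U{\left(L \right)} = \frac{-3 + L}{2 L}$
$Y{\left(I \right)} = 10 I$ ($Y{\left(I \right)} = 5 \cdot 2 I = 10 I$)
$f{\left(T \right)} = \frac{21}{4}$ ($f{\left(T \right)} = \frac{\left(-7\right) \left(-3\right)}{4} = 21 \cdot \frac{1}{4} = \frac{21}{4}$)
$- f{\left(Y{\left(- \frac{2}{U{\left(6 \right)}} \right)} \right)} = \left(-1\right) \frac{21}{4} = - \frac{21}{4}$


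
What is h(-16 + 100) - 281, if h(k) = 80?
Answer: -201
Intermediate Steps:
h(-16 + 100) - 281 = 80 - 281 = -201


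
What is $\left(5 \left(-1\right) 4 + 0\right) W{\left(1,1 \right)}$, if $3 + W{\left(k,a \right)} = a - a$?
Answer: $60$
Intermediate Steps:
$W{\left(k,a \right)} = -3$ ($W{\left(k,a \right)} = -3 + \left(a - a\right) = -3 + 0 = -3$)
$\left(5 \left(-1\right) 4 + 0\right) W{\left(1,1 \right)} = \left(5 \left(-1\right) 4 + 0\right) \left(-3\right) = \left(\left(-5\right) 4 + 0\right) \left(-3\right) = \left(-20 + 0\right) \left(-3\right) = \left(-20\right) \left(-3\right) = 60$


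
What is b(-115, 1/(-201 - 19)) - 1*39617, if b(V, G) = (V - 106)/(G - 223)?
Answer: -1943601017/49061 ≈ -39616.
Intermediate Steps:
b(V, G) = (-106 + V)/(-223 + G)
b(-115, 1/(-201 - 19)) - 1*39617 = (-106 - 115)/(-223 + 1/(-201 - 19)) - 1*39617 = -221/(-223 + 1/(-220)) - 39617 = -221/(-223 - 1/220) - 39617 = -221/(-49061/220) - 39617 = -220/49061*(-221) - 39617 = 48620/49061 - 39617 = -1943601017/49061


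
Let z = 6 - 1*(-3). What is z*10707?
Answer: 96363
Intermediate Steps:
z = 9 (z = 6 + 3 = 9)
z*10707 = 9*10707 = 96363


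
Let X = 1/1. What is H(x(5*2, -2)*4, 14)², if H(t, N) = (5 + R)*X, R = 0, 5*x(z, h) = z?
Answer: 25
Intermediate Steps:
x(z, h) = z/5
X = 1
H(t, N) = 5 (H(t, N) = (5 + 0)*1 = 5*1 = 5)
H(x(5*2, -2)*4, 14)² = 5² = 25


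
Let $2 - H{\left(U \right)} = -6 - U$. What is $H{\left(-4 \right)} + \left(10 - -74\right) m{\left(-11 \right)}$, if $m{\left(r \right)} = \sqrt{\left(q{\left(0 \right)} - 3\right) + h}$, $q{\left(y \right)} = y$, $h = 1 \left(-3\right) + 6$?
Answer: $4$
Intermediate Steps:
$H{\left(U \right)} = 8 + U$ ($H{\left(U \right)} = 2 - \left(-6 - U\right) = 2 + \left(6 + U\right) = 8 + U$)
$h = 3$ ($h = -3 + 6 = 3$)
$m{\left(r \right)} = 0$ ($m{\left(r \right)} = \sqrt{\left(0 - 3\right) + 3} = \sqrt{-3 + 3} = \sqrt{0} = 0$)
$H{\left(-4 \right)} + \left(10 - -74\right) m{\left(-11 \right)} = \left(8 - 4\right) + \left(10 - -74\right) 0 = 4 + \left(10 + 74\right) 0 = 4 + 84 \cdot 0 = 4 + 0 = 4$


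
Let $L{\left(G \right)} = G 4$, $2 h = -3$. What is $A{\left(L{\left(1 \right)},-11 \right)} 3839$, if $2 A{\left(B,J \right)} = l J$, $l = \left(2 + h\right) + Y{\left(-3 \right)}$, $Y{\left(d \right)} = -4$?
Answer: $\frac{295603}{4} \approx 73901.0$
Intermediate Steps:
$h = - \frac{3}{2}$ ($h = \frac{1}{2} \left(-3\right) = - \frac{3}{2} \approx -1.5$)
$L{\left(G \right)} = 4 G$
$l = - \frac{7}{2}$ ($l = \left(2 - \frac{3}{2}\right) - 4 = \frac{1}{2} - 4 = - \frac{7}{2} \approx -3.5$)
$A{\left(B,J \right)} = - \frac{7 J}{4}$ ($A{\left(B,J \right)} = \frac{\left(- \frac{7}{2}\right) J}{2} = - \frac{7 J}{4}$)
$A{\left(L{\left(1 \right)},-11 \right)} 3839 = \left(- \frac{7}{4}\right) \left(-11\right) 3839 = \frac{77}{4} \cdot 3839 = \frac{295603}{4}$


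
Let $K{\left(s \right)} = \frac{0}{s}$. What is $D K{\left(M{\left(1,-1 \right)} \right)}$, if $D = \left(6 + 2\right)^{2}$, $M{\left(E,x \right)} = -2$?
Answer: $0$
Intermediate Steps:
$K{\left(s \right)} = 0$
$D = 64$ ($D = 8^{2} = 64$)
$D K{\left(M{\left(1,-1 \right)} \right)} = 64 \cdot 0 = 0$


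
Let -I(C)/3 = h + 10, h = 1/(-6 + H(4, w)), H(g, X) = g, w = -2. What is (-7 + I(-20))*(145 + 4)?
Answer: -10579/2 ≈ -5289.5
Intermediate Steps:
h = -½ (h = 1/(-6 + 4) = 1/(-2) = -½ ≈ -0.50000)
I(C) = -57/2 (I(C) = -3*(-½ + 10) = -3*19/2 = -57/2)
(-7 + I(-20))*(145 + 4) = (-7 - 57/2)*(145 + 4) = -71/2*149 = -10579/2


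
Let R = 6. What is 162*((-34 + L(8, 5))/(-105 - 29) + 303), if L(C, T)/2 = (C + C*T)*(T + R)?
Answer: 3205980/67 ≈ 47850.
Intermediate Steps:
L(C, T) = 2*(6 + T)*(C + C*T) (L(C, T) = 2*((C + C*T)*(T + 6)) = 2*((C + C*T)*(6 + T)) = 2*((6 + T)*(C + C*T)) = 2*(6 + T)*(C + C*T))
162*((-34 + L(8, 5))/(-105 - 29) + 303) = 162*((-34 + 2*8*(6 + 5² + 7*5))/(-105 - 29) + 303) = 162*((-34 + 2*8*(6 + 25 + 35))/(-134) + 303) = 162*((-34 + 2*8*66)*(-1/134) + 303) = 162*((-34 + 1056)*(-1/134) + 303) = 162*(1022*(-1/134) + 303) = 162*(-511/67 + 303) = 162*(19790/67) = 3205980/67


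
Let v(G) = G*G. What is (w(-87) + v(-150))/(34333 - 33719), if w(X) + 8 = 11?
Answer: 22503/614 ≈ 36.650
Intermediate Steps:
v(G) = G**2
w(X) = 3 (w(X) = -8 + 11 = 3)
(w(-87) + v(-150))/(34333 - 33719) = (3 + (-150)**2)/(34333 - 33719) = (3 + 22500)/614 = 22503*(1/614) = 22503/614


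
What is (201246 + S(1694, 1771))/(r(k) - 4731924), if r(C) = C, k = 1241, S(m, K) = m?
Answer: -202940/4730683 ≈ -0.042899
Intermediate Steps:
(201246 + S(1694, 1771))/(r(k) - 4731924) = (201246 + 1694)/(1241 - 4731924) = 202940/(-4730683) = 202940*(-1/4730683) = -202940/4730683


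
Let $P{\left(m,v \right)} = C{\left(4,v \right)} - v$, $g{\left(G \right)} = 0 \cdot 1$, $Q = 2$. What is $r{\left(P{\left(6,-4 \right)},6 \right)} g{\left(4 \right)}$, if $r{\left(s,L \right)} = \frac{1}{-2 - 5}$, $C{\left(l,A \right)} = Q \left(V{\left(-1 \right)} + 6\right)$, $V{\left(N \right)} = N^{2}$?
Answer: $0$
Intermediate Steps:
$g{\left(G \right)} = 0$
$C{\left(l,A \right)} = 14$ ($C{\left(l,A \right)} = 2 \left(\left(-1\right)^{2} + 6\right) = 2 \left(1 + 6\right) = 2 \cdot 7 = 14$)
$P{\left(m,v \right)} = 14 - v$
$r{\left(s,L \right)} = - \frac{1}{7}$ ($r{\left(s,L \right)} = \frac{1}{-7} = - \frac{1}{7}$)
$r{\left(P{\left(6,-4 \right)},6 \right)} g{\left(4 \right)} = \left(- \frac{1}{7}\right) 0 = 0$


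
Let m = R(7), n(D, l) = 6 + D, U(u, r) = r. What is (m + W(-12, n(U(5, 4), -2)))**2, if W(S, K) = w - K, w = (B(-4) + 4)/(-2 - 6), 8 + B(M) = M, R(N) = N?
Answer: 4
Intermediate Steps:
B(M) = -8 + M
m = 7
w = 1 (w = ((-8 - 4) + 4)/(-2 - 6) = (-12 + 4)/(-8) = -8*(-1/8) = 1)
W(S, K) = 1 - K
(m + W(-12, n(U(5, 4), -2)))**2 = (7 + (1 - (6 + 4)))**2 = (7 + (1 - 1*10))**2 = (7 + (1 - 10))**2 = (7 - 9)**2 = (-2)**2 = 4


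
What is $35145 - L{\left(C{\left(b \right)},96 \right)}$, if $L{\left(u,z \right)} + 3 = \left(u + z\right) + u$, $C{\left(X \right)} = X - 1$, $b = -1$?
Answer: $35056$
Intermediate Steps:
$C{\left(X \right)} = -1 + X$
$L{\left(u,z \right)} = -3 + z + 2 u$ ($L{\left(u,z \right)} = -3 + \left(\left(u + z\right) + u\right) = -3 + \left(z + 2 u\right) = -3 + z + 2 u$)
$35145 - L{\left(C{\left(b \right)},96 \right)} = 35145 - \left(-3 + 96 + 2 \left(-1 - 1\right)\right) = 35145 - \left(-3 + 96 + 2 \left(-2\right)\right) = 35145 - \left(-3 + 96 - 4\right) = 35145 - 89 = 35056$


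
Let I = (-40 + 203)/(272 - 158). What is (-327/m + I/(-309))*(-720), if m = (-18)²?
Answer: 4285820/5871 ≈ 730.00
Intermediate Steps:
I = 163/114 ≈ 1.4298
m = 324
(-327/m + I/(-309))*(-720) = (-327/324 + (163/114)/(-309))*(-720) = (-327*1/324 + (163/114)*(-1/309))*(-720) = (-109/108 - 163/35226)*(-720) = -214291/211356*(-720) = 4285820/5871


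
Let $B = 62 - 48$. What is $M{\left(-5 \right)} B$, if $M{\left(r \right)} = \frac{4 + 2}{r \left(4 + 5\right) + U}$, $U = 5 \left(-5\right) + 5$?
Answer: $- \frac{84}{65} \approx -1.2923$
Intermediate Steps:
$B = 14$
$U = -20$ ($U = -25 + 5 = -20$)
$M{\left(r \right)} = \frac{6}{-20 + 9 r}$ ($M{\left(r \right)} = \frac{4 + 2}{r \left(4 + 5\right) - 20} = \frac{6}{r 9 - 20} = \frac{6}{9 r - 20} = \frac{6}{-20 + 9 r}$)
$M{\left(-5 \right)} B = \frac{6}{-20 + 9 \left(-5\right)} 14 = \frac{6}{-20 - 45} \cdot 14 = \frac{6}{-65} \cdot 14 = 6 \left(- \frac{1}{65}\right) 14 = \left(- \frac{6}{65}\right) 14 = - \frac{84}{65}$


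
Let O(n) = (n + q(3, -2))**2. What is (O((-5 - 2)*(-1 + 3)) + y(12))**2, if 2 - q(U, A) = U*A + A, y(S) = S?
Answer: 784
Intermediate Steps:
q(U, A) = 2 - A - A*U (q(U, A) = 2 - (U*A + A) = 2 - (A*U + A) = 2 - (A + A*U) = 2 + (-A - A*U) = 2 - A - A*U)
O(n) = (10 + n)**2 (O(n) = (n + (2 - 1*(-2) - 1*(-2)*3))**2 = (n + (2 + 2 + 6))**2 = (n + 10)**2 = (10 + n)**2)
(O((-5 - 2)*(-1 + 3)) + y(12))**2 = ((10 + (-5 - 2)*(-1 + 3))**2 + 12)**2 = ((10 - 7*2)**2 + 12)**2 = ((10 - 14)**2 + 12)**2 = ((-4)**2 + 12)**2 = (16 + 12)**2 = 28**2 = 784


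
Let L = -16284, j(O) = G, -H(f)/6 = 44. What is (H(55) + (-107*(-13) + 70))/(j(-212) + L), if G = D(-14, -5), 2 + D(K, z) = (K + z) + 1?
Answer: -1197/16304 ≈ -0.073418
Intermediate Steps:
H(f) = -264 (H(f) = -6*44 = -264)
D(K, z) = -1 + K + z (D(K, z) = -2 + ((K + z) + 1) = -2 + (1 + K + z) = -1 + K + z)
G = -20 (G = -1 - 14 - 5 = -20)
j(O) = -20
(H(55) + (-107*(-13) + 70))/(j(-212) + L) = (-264 + (-107*(-13) + 70))/(-20 - 16284) = (-264 + (1391 + 70))/(-16304) = (-264 + 1461)*(-1/16304) = 1197*(-1/16304) = -1197/16304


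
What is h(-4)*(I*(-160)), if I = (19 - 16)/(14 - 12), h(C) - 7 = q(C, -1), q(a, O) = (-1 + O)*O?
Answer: -2160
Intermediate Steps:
q(a, O) = O*(-1 + O)
h(C) = 9 (h(C) = 7 - (-1 - 1) = 7 - 1*(-2) = 7 + 2 = 9)
I = 3/2 ≈ 1.5000
h(-4)*(I*(-160)) = 9*((3/2)*(-160)) = 9*(-240) = -2160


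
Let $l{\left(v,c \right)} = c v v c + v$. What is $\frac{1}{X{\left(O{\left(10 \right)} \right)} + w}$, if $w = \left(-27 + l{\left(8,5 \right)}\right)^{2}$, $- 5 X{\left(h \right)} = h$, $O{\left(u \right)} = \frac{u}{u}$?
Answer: $\frac{5}{12497804} \approx 4.0007 \cdot 10^{-7}$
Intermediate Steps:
$l{\left(v,c \right)} = v + c^{2} v^{2}$ ($l{\left(v,c \right)} = c v^{2} c + v = c^{2} v^{2} + v = v + c^{2} v^{2}$)
$O{\left(u \right)} = 1$
$X{\left(h \right)} = - \frac{h}{5}$
$w = 2499561$ ($w = \left(-27 + 8 \left(1 + 8 \cdot 5^{2}\right)\right)^{2} = \left(-27 + 8 \left(1 + 8 \cdot 25\right)\right)^{2} = \left(-27 + 8 \left(1 + 200\right)\right)^{2} = \left(-27 + 8 \cdot 201\right)^{2} = \left(-27 + 1608\right)^{2} = 1581^{2} = 2499561$)
$\frac{1}{X{\left(O{\left(10 \right)} \right)} + w} = \frac{1}{\left(- \frac{1}{5}\right) 1 + 2499561} = \frac{1}{- \frac{1}{5} + 2499561} = \frac{1}{\frac{12497804}{5}} = \frac{5}{12497804}$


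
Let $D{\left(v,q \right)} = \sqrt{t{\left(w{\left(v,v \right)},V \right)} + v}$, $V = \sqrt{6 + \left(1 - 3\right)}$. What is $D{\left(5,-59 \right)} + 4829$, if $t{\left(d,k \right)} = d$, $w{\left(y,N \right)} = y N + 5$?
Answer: $4829 + \sqrt{35} \approx 4834.9$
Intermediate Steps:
$V = 2$ ($V = \sqrt{6 + \left(1 - 3\right)} = \sqrt{6 - 2} = \sqrt{4} = 2$)
$w{\left(y,N \right)} = 5 + N y$ ($w{\left(y,N \right)} = N y + 5 = 5 + N y$)
$D{\left(v,q \right)} = \sqrt{5 + v + v^{2}}$ ($D{\left(v,q \right)} = \sqrt{\left(5 + v v\right) + v} = \sqrt{\left(5 + v^{2}\right) + v} = \sqrt{5 + v + v^{2}}$)
$D{\left(5,-59 \right)} + 4829 = \sqrt{5 + 5 + 5^{2}} + 4829 = \sqrt{5 + 5 + 25} + 4829 = \sqrt{35} + 4829 = 4829 + \sqrt{35}$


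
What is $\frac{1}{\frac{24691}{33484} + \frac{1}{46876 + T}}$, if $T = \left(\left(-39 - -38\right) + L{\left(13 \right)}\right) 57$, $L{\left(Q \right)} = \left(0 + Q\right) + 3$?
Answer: $\frac{1598224804}{1178559605} \approx 1.3561$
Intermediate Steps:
$L{\left(Q \right)} = 3 + Q$ ($L{\left(Q \right)} = Q + 3 = 3 + Q$)
$T = 855$ ($T = \left(\left(-39 - -38\right) + \left(3 + 13\right)\right) 57 = \left(\left(-39 + 38\right) + 16\right) 57 = \left(-1 + 16\right) 57 = 15 \cdot 57 = 855$)
$\frac{1}{\frac{24691}{33484} + \frac{1}{46876 + T}} = \frac{1}{\frac{24691}{33484} + \frac{1}{46876 + 855}} = \frac{1}{24691 \cdot \frac{1}{33484} + \frac{1}{47731}} = \frac{1}{\frac{24691}{33484} + \frac{1}{47731}} = \frac{1}{\frac{1178559605}{1598224804}} = \frac{1598224804}{1178559605}$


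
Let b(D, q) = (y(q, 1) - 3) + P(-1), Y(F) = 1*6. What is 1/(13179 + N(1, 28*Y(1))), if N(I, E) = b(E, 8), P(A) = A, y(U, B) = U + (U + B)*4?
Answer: 1/13219 ≈ 7.5649e-5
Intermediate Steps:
Y(F) = 6
y(U, B) = 4*B + 5*U (y(U, B) = U + (B + U)*4 = U + (4*B + 4*U) = 4*B + 5*U)
b(D, q) = 5*q (b(D, q) = ((4*1 + 5*q) - 3) - 1 = ((4 + 5*q) - 3) - 1 = (1 + 5*q) - 1 = 5*q)
N(I, E) = 40 (N(I, E) = 5*8 = 40)
1/(13179 + N(1, 28*Y(1))) = 1/(13179 + 40) = 1/13219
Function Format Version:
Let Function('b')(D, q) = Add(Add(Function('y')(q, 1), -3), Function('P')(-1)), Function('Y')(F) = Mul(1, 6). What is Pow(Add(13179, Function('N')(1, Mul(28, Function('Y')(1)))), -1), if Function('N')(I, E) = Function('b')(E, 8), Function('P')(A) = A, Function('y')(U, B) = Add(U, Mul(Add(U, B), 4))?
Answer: Rational(1, 13219) ≈ 7.5649e-5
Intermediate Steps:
Function('Y')(F) = 6
Function('y')(U, B) = Add(Mul(4, B), Mul(5, U)) (Function('y')(U, B) = Add(U, Mul(Add(B, U), 4)) = Add(U, Add(Mul(4, B), Mul(4, U))) = Add(Mul(4, B), Mul(5, U)))
Function('b')(D, q) = Mul(5, q) (Function('b')(D, q) = Add(Add(Add(Mul(4, 1), Mul(5, q)), -3), -1) = Add(Add(Add(4, Mul(5, q)), -3), -1) = Add(Add(1, Mul(5, q)), -1) = Mul(5, q))
Function('N')(I, E) = 40 (Function('N')(I, E) = Mul(5, 8) = 40)
Pow(Add(13179, Function('N')(1, Mul(28, Function('Y')(1)))), -1) = Pow(Add(13179, 40), -1) = Pow(13219, -1) = Rational(1, 13219)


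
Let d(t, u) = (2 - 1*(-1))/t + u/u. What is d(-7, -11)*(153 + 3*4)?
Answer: 660/7 ≈ 94.286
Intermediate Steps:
d(t, u) = 1 + 3/t (d(t, u) = (2 + 1)/t + 1 = 3/t + 1 = 1 + 3/t)
d(-7, -11)*(153 + 3*4) = ((3 - 7)/(-7))*(153 + 3*4) = (-⅐*(-4))*(153 + 12) = (4/7)*165 = 660/7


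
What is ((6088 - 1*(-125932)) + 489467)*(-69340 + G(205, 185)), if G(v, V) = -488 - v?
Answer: -43524599071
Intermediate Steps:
((6088 - 1*(-125932)) + 489467)*(-69340 + G(205, 185)) = ((6088 - 1*(-125932)) + 489467)*(-69340 + (-488 - 1*205)) = ((6088 + 125932) + 489467)*(-69340 + (-488 - 205)) = (132020 + 489467)*(-69340 - 693) = 621487*(-70033) = -43524599071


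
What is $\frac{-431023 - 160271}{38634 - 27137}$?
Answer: $- \frac{591294}{11497} \approx -51.43$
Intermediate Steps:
$\frac{-431023 - 160271}{38634 - 27137} = - \frac{591294}{11497}$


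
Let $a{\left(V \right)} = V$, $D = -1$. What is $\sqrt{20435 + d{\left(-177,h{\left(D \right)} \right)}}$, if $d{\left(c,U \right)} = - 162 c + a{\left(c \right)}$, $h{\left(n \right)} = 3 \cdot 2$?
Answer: $2 \sqrt{12233} \approx 221.21$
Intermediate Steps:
$h{\left(n \right)} = 6$
$d{\left(c,U \right)} = - 161 c$ ($d{\left(c,U \right)} = - 162 c + c = - 161 c$)
$\sqrt{20435 + d{\left(-177,h{\left(D \right)} \right)}} = \sqrt{20435 - -28497} = \sqrt{20435 + 28497} = \sqrt{48932} = 2 \sqrt{12233}$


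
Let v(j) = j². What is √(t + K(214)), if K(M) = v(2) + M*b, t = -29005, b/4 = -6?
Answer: 3*I*√3793 ≈ 184.76*I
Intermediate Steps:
b = -24 (b = 4*(-6) = -24)
K(M) = 4 - 24*M (K(M) = 2² + M*(-24) = 4 - 24*M)
√(t + K(214)) = √(-29005 + (4 - 24*214)) = √(-29005 + (4 - 5136)) = √(-29005 - 5132) = √(-34137) = 3*I*√3793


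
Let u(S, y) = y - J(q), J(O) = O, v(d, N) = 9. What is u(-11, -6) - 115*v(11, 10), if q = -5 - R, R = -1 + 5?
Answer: -1032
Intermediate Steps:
R = 4
q = -9 (q = -5 - 1*4 = -5 - 4 = -9)
u(S, y) = 9 + y (u(S, y) = y - 1*(-9) = y + 9 = 9 + y)
u(-11, -6) - 115*v(11, 10) = (9 - 6) - 115*9 = 3 - 1035 = -1032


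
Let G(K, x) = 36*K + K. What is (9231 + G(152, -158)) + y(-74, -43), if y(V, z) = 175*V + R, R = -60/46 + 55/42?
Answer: 1840235/966 ≈ 1905.0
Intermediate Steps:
G(K, x) = 37*K
R = 5/966 (R = -60*1/46 + 55*(1/42) = -30/23 + 55/42 = 5/966 ≈ 0.0051760)
y(V, z) = 5/966 + 175*V (y(V, z) = 175*V + 5/966 = 5/966 + 175*V)
(9231 + G(152, -158)) + y(-74, -43) = (9231 + 37*152) + (5/966 + 175*(-74)) = (9231 + 5624) + (5/966 - 12950) = 14855 - 12509695/966 = 1840235/966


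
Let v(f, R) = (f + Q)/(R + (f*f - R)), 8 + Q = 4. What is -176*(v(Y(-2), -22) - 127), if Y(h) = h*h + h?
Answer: 22440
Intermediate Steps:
Y(h) = h + h² (Y(h) = h² + h = h + h²)
Q = -4 (Q = -8 + 4 = -4)
v(f, R) = (-4 + f)/f² (v(f, R) = (f - 4)/(R + (f*f - R)) = (-4 + f)/(R + (f² - R)) = (-4 + f)/(f²) = (-4 + f)/f²)
-176*(v(Y(-2), -22) - 127) = -176*((-4 - 2*(1 - 2))/(-2*(1 - 2))² - 127) = -176*((-4 - 2*(-1))/(-2*(-1))² - 127) = -176*((-4 + 2)/2² - 127) = -176*((¼)*(-2) - 127) = -176*(-½ - 127) = -176*(-255/2) = 22440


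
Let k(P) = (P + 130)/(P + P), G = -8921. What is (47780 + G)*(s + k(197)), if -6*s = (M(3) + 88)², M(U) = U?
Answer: -10559130164/197 ≈ -5.3600e+7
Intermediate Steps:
s = -8281/6 (s = -(3 + 88)²/6 = -⅙*91² = -⅙*8281 = -8281/6 ≈ -1380.2)
k(P) = (130 + P)/(2*P) (k(P) = (130 + P)/((2*P)) = (130 + P)*(1/(2*P)) = (130 + P)/(2*P))
(47780 + G)*(s + k(197)) = (47780 - 8921)*(-8281/6 + (½)*(130 + 197)/197) = 38859*(-8281/6 + (½)*(1/197)*327) = 38859*(-8281/6 + 327/394) = 38859*(-815188/591) = -10559130164/197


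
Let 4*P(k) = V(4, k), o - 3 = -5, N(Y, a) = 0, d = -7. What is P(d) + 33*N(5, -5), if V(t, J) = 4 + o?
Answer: ½ ≈ 0.50000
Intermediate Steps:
o = -2 (o = 3 - 5 = -2)
V(t, J) = 2 (V(t, J) = 4 - 2 = 2)
P(k) = ½ (P(k) = (¼)*2 = ½)
P(d) + 33*N(5, -5) = ½ + 33*0 = ½ + 0 = ½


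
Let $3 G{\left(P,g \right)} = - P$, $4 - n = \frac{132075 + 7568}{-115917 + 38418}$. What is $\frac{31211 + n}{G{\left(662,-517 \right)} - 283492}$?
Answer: $- \frac{1209635464}{10993723977} \approx -0.11003$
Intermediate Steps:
$n = \frac{449639}{77499}$ ($n = 4 - \frac{132075 + 7568}{-115917 + 38418} = 4 - \frac{139643}{-77499} = 4 - 139643 \left(- \frac{1}{77499}\right) = 4 - - \frac{139643}{77499} = 4 + \frac{139643}{77499} = \frac{449639}{77499} \approx 5.8019$)
$G{\left(P,g \right)} = - \frac{P}{3}$ ($G{\left(P,g \right)} = \frac{\left(-1\right) P}{3} = - \frac{P}{3}$)
$\frac{31211 + n}{G{\left(662,-517 \right)} - 283492} = \frac{31211 + \frac{449639}{77499}}{\left(- \frac{1}{3}\right) 662 - 283492} = \frac{2419270928}{77499 \left(- \frac{662}{3} - 283492\right)} = \frac{2419270928}{77499 \left(- \frac{851138}{3}\right)} = \frac{2419270928}{77499} \left(- \frac{3}{851138}\right) = - \frac{1209635464}{10993723977}$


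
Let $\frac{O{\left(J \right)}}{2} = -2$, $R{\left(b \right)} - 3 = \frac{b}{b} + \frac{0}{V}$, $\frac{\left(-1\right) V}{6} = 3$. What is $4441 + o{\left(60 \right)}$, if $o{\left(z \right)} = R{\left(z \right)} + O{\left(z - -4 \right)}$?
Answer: $4441$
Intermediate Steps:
$V = -18$ ($V = \left(-6\right) 3 = -18$)
$R{\left(b \right)} = 4$ ($R{\left(b \right)} = 3 + \left(\frac{b}{b} + \frac{0}{-18}\right) = 3 + \left(1 + 0 \left(- \frac{1}{18}\right)\right) = 3 + \left(1 + 0\right) = 3 + 1 = 4$)
$O{\left(J \right)} = -4$ ($O{\left(J \right)} = 2 \left(-2\right) = -4$)
$o{\left(z \right)} = 0$ ($o{\left(z \right)} = 4 - 4 = 0$)
$4441 + o{\left(60 \right)} = 4441 + 0 = 4441$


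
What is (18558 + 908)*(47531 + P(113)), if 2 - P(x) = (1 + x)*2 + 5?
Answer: 920741800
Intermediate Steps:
P(x) = -5 - 2*x (P(x) = 2 - ((1 + x)*2 + 5) = 2 - ((2 + 2*x) + 5) = 2 - (7 + 2*x) = 2 + (-7 - 2*x) = -5 - 2*x)
(18558 + 908)*(47531 + P(113)) = (18558 + 908)*(47531 + (-5 - 2*113)) = 19466*(47531 + (-5 - 226)) = 19466*(47531 - 231) = 19466*47300 = 920741800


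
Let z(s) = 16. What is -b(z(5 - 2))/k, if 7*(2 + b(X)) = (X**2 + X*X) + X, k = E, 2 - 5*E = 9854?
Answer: 1285/34482 ≈ 0.037266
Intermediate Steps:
E = -9852/5 (E = 2/5 - 1/5*9854 = 2/5 - 9854/5 = -9852/5 ≈ -1970.4)
k = -9852/5 ≈ -1970.4
b(X) = -2 + X/7 + 2*X**2/7 (b(X) = -2 + ((X**2 + X*X) + X)/7 = -2 + ((X**2 + X**2) + X)/7 = -2 + (2*X**2 + X)/7 = -2 + (X + 2*X**2)/7 = -2 + (X/7 + 2*X**2/7) = -2 + X/7 + 2*X**2/7)
-b(z(5 - 2))/k = -(-2 + (1/7)*16 + (2/7)*16**2)/(-9852/5) = -(-2 + 16/7 + (2/7)*256)*(-5)/9852 = -(-2 + 16/7 + 512/7)*(-5)/9852 = -514*(-5)/(7*9852) = -1*(-1285/34482) = 1285/34482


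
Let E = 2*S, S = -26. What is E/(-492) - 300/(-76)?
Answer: 9472/2337 ≈ 4.0531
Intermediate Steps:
E = -52 (E = 2*(-26) = -52)
E/(-492) - 300/(-76) = -52/(-492) - 300/(-76) = -52*(-1/492) - 300*(-1/76) = 13/123 + 75/19 = 9472/2337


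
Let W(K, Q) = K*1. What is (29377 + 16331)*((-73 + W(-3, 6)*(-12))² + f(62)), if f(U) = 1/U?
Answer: 1939824666/31 ≈ 6.2575e+7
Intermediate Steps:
f(U) = 1/U
W(K, Q) = K
(29377 + 16331)*((-73 + W(-3, 6)*(-12))² + f(62)) = (29377 + 16331)*((-73 - 3*(-12))² + 1/62) = 45708*((-73 + 36)² + 1/62) = 45708*((-37)² + 1/62) = 45708*(1369 + 1/62) = 45708*(84879/62) = 1939824666/31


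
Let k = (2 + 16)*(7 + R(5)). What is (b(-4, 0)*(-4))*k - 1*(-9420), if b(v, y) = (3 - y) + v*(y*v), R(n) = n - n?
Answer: 7908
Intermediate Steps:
R(n) = 0
k = 126 (k = (2 + 16)*(7 + 0) = 18*7 = 126)
b(v, y) = 3 - y + y*v² (b(v, y) = (3 - y) + v*(v*y) = (3 - y) + y*v² = 3 - y + y*v²)
(b(-4, 0)*(-4))*k - 1*(-9420) = ((3 - 1*0 + 0*(-4)²)*(-4))*126 - 1*(-9420) = ((3 + 0 + 0*16)*(-4))*126 + 9420 = ((3 + 0 + 0)*(-4))*126 + 9420 = (3*(-4))*126 + 9420 = -12*126 + 9420 = -1512 + 9420 = 7908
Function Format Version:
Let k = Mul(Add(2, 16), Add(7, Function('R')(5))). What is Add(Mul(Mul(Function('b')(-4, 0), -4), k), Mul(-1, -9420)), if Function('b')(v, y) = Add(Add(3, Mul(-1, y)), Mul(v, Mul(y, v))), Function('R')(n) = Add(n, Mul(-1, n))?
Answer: 7908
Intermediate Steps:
Function('R')(n) = 0
k = 126 (k = Mul(Add(2, 16), Add(7, 0)) = Mul(18, 7) = 126)
Function('b')(v, y) = Add(3, Mul(-1, y), Mul(y, Pow(v, 2))) (Function('b')(v, y) = Add(Add(3, Mul(-1, y)), Mul(v, Mul(v, y))) = Add(Add(3, Mul(-1, y)), Mul(y, Pow(v, 2))) = Add(3, Mul(-1, y), Mul(y, Pow(v, 2))))
Add(Mul(Mul(Function('b')(-4, 0), -4), k), Mul(-1, -9420)) = Add(Mul(Mul(Add(3, Mul(-1, 0), Mul(0, Pow(-4, 2))), -4), 126), Mul(-1, -9420)) = Add(Mul(Mul(Add(3, 0, Mul(0, 16)), -4), 126), 9420) = Add(Mul(Mul(Add(3, 0, 0), -4), 126), 9420) = Add(Mul(Mul(3, -4), 126), 9420) = Add(Mul(-12, 126), 9420) = Add(-1512, 9420) = 7908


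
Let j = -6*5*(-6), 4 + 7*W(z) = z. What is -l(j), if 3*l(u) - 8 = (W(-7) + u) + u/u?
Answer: -1312/21 ≈ -62.476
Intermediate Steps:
W(z) = -4/7 + z/7
j = 180 (j = -30*(-6) = 180)
l(u) = 52/21 + u/3 (l(u) = 8/3 + (((-4/7 + (⅐)*(-7)) + u) + u/u)/3 = 8/3 + (((-4/7 - 1) + u) + 1)/3 = 8/3 + ((-11/7 + u) + 1)/3 = 8/3 + (-4/7 + u)/3 = 8/3 + (-4/21 + u/3) = 52/21 + u/3)
-l(j) = -(52/21 + (⅓)*180) = -(52/21 + 60) = -1*1312/21 = -1312/21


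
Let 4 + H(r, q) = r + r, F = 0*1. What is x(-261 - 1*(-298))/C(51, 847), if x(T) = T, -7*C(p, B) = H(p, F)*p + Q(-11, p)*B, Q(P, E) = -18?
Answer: 37/1464 ≈ 0.025273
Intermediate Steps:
F = 0
H(r, q) = -4 + 2*r (H(r, q) = -4 + (r + r) = -4 + 2*r)
C(p, B) = 18*B/7 - p*(-4 + 2*p)/7 (C(p, B) = -((-4 + 2*p)*p - 18*B)/7 = -(p*(-4 + 2*p) - 18*B)/7 = -(-18*B + p*(-4 + 2*p))/7 = 18*B/7 - p*(-4 + 2*p)/7)
x(-261 - 1*(-298))/C(51, 847) = (-261 - 1*(-298))/((18/7)*847 - 2/7*51*(-2 + 51)) = (-261 + 298)/(2178 - 2/7*51*49) = 37/(2178 - 714) = 37/1464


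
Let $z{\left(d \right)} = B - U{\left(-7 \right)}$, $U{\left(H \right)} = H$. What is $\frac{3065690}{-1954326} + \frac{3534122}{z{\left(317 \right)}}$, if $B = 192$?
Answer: $\frac{3453108219731}{194455437} \approx 17758.0$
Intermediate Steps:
$z{\left(d \right)} = 199$ ($z{\left(d \right)} = 192 - -7 = 192 + 7 = 199$)
$\frac{3065690}{-1954326} + \frac{3534122}{z{\left(317 \right)}} = \frac{3065690}{-1954326} + \frac{3534122}{199} = 3065690 \left(- \frac{1}{1954326}\right) + 3534122 \cdot \frac{1}{199} = - \frac{1532845}{977163} + \frac{3534122}{199} = \frac{3453108219731}{194455437}$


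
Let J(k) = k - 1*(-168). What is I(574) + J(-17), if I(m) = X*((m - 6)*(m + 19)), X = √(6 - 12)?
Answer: 151 + 336824*I*√6 ≈ 151.0 + 8.2505e+5*I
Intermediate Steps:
J(k) = 168 + k (J(k) = k + 168 = 168 + k)
X = I*√6 (X = √(-6) = I*√6 ≈ 2.4495*I)
I(m) = I*√6*(-6 + m)*(19 + m) (I(m) = (I*√6)*((m - 6)*(m + 19)) = (I*√6)*((-6 + m)*(19 + m)) = I*√6*(-6 + m)*(19 + m))
I(574) + J(-17) = I*√6*(-114 + 574² + 13*574) + (168 - 17) = I*√6*(-114 + 329476 + 7462) + 151 = I*√6*336824 + 151 = 336824*I*√6 + 151 = 151 + 336824*I*√6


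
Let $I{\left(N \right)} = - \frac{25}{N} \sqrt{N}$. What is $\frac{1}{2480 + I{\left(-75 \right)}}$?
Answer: $\frac{1488}{3690245} - \frac{i \sqrt{3}}{3690245} \approx 0.00040323 - 4.6936 \cdot 10^{-7} i$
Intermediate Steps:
$I{\left(N \right)} = - \frac{25}{\sqrt{N}}$
$\frac{1}{2480 + I{\left(-75 \right)}} = \frac{1}{2480 - \frac{25}{5 i \sqrt{3}}} = \frac{1}{2480 - 25 \left(- \frac{i \sqrt{3}}{15}\right)} = \frac{1}{2480 + \frac{5 i \sqrt{3}}{3}}$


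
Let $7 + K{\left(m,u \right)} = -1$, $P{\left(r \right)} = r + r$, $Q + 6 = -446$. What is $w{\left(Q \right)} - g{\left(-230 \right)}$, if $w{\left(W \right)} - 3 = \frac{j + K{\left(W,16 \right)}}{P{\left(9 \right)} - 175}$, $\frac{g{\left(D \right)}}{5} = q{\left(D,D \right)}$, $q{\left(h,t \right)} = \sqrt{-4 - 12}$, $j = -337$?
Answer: $\frac{816}{157} - 20 i \approx 5.1974 - 20.0 i$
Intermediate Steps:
$Q = -452$ ($Q = -6 - 446 = -452$)
$P{\left(r \right)} = 2 r$
$K{\left(m,u \right)} = -8$ ($K{\left(m,u \right)} = -7 - 1 = -8$)
$q{\left(h,t \right)} = 4 i$ ($q{\left(h,t \right)} = \sqrt{-16} = 4 i$)
$g{\left(D \right)} = 20 i$ ($g{\left(D \right)} = 5 \cdot 4 i = 20 i$)
$w{\left(W \right)} = \frac{816}{157}$ ($w{\left(W \right)} = 3 + \frac{-337 - 8}{2 \cdot 9 - 175} = 3 - \frac{345}{18 - 175} = 3 - \frac{345}{-157} = 3 - - \frac{345}{157} = 3 + \frac{345}{157} = \frac{816}{157}$)
$w{\left(Q \right)} - g{\left(-230 \right)} = \frac{816}{157} - 20 i$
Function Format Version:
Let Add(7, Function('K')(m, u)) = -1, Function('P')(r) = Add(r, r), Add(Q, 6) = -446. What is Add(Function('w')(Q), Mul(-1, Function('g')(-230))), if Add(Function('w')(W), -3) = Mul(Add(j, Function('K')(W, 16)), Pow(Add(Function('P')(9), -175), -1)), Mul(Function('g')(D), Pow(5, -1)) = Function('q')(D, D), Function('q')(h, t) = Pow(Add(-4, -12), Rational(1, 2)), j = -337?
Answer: Add(Rational(816, 157), Mul(-20, I)) ≈ Add(5.1974, Mul(-20.000, I))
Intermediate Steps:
Q = -452 (Q = Add(-6, -446) = -452)
Function('P')(r) = Mul(2, r)
Function('K')(m, u) = -8 (Function('K')(m, u) = Add(-7, -1) = -8)
Function('q')(h, t) = Mul(4, I) (Function('q')(h, t) = Pow(-16, Rational(1, 2)) = Mul(4, I))
Function('g')(D) = Mul(20, I) (Function('g')(D) = Mul(5, Mul(4, I)) = Mul(20, I))
Function('w')(W) = Rational(816, 157) (Function('w')(W) = Add(3, Mul(Add(-337, -8), Pow(Add(Mul(2, 9), -175), -1))) = Add(3, Mul(-345, Pow(Add(18, -175), -1))) = Add(3, Mul(-345, Pow(-157, -1))) = Add(3, Mul(-345, Rational(-1, 157))) = Add(3, Rational(345, 157)) = Rational(816, 157))
Add(Function('w')(Q), Mul(-1, Function('g')(-230))) = Add(Rational(816, 157), Mul(-1, Mul(20, I))) = Add(Rational(816, 157), Mul(-20, I))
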